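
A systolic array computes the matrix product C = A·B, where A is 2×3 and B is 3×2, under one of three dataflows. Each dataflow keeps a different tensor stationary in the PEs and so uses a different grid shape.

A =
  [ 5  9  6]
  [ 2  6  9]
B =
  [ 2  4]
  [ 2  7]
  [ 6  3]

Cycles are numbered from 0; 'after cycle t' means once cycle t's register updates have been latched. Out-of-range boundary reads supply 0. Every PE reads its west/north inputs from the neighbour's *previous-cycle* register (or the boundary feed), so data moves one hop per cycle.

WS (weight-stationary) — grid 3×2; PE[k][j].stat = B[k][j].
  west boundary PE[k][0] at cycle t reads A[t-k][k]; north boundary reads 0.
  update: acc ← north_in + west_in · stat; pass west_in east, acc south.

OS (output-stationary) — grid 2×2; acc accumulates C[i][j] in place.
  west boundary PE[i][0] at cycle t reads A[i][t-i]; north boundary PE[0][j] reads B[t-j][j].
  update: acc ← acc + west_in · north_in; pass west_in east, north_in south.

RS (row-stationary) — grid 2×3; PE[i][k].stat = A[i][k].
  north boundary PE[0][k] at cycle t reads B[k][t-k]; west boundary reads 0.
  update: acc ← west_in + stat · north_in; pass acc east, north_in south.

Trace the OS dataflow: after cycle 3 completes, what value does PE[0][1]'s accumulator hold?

OS on a 2×2 grid — tracing PE[0][1] and its feeders:
  0: (0,0).acc=10  regs=<5,2>
  0: (0,1).acc=0  regs=<0,0>
  1: (0,0).acc=28  regs=<9,2>
  1: (0,1).acc=20  regs=<5,4>
  2: (0,0).acc=64  regs=<6,6>
  2: (0,1).acc=83  regs=<9,7>
  3: (0,0).acc=64  regs=<0,0>
  3: (0,1).acc=101  regs=<6,3>

PE[0][1].acc = 101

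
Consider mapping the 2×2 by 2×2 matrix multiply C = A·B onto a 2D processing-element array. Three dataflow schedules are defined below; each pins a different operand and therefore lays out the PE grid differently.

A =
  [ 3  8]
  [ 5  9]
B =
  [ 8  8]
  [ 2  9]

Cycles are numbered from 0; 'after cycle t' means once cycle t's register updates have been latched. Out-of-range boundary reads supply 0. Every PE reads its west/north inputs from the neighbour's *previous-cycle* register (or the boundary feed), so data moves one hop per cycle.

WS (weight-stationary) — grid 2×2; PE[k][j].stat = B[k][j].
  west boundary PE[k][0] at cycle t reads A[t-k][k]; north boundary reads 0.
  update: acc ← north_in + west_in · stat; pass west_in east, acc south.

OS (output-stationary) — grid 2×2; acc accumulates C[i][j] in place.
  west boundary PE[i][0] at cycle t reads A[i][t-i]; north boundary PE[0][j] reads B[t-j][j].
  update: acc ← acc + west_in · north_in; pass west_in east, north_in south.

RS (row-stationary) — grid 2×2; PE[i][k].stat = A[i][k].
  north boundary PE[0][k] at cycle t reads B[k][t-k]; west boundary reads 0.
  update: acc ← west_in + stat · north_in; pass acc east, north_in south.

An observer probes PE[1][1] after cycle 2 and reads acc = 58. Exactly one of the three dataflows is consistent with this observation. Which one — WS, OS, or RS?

— WS: 2×2; PE[1][1] trace:
  cycle 0: PE[1][1] → acc 0, east 0, south 0
  cycle 1: PE[1][1] → acc 0, east 0, south 0
  cycle 2: PE[1][1] → acc 96, east 8, south 96
— OS: 2×2; PE[1][1] trace:
  cycle 0: PE[1][1] → acc 0, east 0, south 0
  cycle 1: PE[1][1] → acc 0, east 0, south 0
  cycle 2: PE[1][1] → acc 40, east 5, south 8
— RS: 2×2; PE[1][1] trace:
  cycle 0: PE[1][1] → acc 0, east 0, south 0
  cycle 1: PE[1][1] → acc 0, east 0, south 0
  cycle 2: PE[1][1] → acc 58, east 58, south 2

dataflow = RS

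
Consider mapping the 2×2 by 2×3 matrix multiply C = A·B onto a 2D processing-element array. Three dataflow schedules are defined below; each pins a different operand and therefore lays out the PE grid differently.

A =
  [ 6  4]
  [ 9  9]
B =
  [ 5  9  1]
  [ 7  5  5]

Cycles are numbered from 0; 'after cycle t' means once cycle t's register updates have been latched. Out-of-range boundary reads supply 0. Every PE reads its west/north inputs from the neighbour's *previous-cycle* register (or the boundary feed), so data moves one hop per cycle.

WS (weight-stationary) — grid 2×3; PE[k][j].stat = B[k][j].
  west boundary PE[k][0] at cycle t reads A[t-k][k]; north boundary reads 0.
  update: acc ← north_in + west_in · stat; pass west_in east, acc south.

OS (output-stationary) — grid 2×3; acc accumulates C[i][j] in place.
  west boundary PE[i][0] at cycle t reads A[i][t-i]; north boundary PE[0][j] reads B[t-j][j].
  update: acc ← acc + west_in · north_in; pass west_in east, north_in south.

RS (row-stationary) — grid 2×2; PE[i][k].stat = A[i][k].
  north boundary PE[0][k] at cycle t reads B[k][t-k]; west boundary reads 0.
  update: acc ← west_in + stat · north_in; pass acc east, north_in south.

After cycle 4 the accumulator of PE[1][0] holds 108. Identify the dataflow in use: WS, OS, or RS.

WS [2×3] PE[1][0] across cycles:
  0: (1,0).acc=0  regs=<0,0>
  1: (1,0).acc=58  regs=<4,58>
  2: (1,0).acc=108  regs=<9,108>
  3: (1,0).acc=0  regs=<0,0>
  4: (1,0).acc=0  regs=<0,0>
OS [2×3] PE[1][0] across cycles:
  0: (1,0).acc=0  regs=<0,0>
  1: (1,0).acc=45  regs=<9,5>
  2: (1,0).acc=108  regs=<9,7>
  3: (1,0).acc=108  regs=<0,0>
  4: (1,0).acc=108  regs=<0,0>
RS [2×2] PE[1][0] across cycles:
  0: (1,0).acc=0  regs=<0,0>
  1: (1,0).acc=45  regs=<45,5>
  2: (1,0).acc=81  regs=<81,9>
  3: (1,0).acc=9  regs=<9,1>
  4: (1,0).acc=0  regs=<0,0>

dataflow = OS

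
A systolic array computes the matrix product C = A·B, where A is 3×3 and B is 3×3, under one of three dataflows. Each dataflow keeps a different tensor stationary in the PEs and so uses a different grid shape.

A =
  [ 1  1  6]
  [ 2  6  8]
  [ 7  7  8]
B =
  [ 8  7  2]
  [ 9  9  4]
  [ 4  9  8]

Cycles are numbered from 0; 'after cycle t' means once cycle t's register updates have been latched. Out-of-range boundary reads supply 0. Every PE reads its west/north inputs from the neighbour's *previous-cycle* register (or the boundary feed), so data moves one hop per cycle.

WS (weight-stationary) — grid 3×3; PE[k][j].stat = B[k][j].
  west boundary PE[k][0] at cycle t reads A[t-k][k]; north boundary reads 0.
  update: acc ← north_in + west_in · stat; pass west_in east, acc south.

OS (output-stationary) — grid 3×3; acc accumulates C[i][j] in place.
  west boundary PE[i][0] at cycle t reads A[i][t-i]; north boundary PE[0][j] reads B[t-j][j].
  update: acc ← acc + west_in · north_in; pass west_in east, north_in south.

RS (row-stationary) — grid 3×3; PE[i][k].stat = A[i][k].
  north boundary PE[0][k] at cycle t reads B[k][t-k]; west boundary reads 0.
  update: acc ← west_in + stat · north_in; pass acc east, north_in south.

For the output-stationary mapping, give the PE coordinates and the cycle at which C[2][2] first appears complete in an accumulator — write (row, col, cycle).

Under OS, C[2][2] lands at PE[2][2]:
  [0] (2,2) acc=0 (h:0 v:0)
  [1] (2,2) acc=0 (h:0 v:0)
  [2] (2,2) acc=0 (h:0 v:0)
  [3] (2,2) acc=0 (h:0 v:0)
  [4] (2,2) acc=14 (h:7 v:2)
  [5] (2,2) acc=42 (h:7 v:4)
  [6] (2,2) acc=106 (h:8 v:8)

(row, col, cycle) = (2, 2, 6)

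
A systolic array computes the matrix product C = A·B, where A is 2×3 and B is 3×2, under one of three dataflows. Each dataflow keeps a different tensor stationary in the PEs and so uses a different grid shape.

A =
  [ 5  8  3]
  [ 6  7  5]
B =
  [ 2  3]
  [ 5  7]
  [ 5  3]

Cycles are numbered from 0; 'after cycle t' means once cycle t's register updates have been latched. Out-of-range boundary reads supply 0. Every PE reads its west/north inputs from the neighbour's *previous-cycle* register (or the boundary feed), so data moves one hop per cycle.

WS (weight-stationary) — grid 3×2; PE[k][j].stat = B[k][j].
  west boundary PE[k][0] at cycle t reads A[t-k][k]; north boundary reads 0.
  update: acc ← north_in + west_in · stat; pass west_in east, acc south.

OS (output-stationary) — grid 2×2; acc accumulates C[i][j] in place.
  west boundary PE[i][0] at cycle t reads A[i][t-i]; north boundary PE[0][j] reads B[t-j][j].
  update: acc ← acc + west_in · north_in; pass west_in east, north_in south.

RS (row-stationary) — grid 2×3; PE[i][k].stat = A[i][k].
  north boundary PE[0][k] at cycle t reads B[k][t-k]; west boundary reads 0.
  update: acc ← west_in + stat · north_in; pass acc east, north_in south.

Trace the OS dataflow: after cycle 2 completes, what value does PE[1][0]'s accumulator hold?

PE[1][0].acc = 47

OS 2×2: PE[1][0] cycle-by-cycle (with neighbour feeds):
  t=0 PE[0][0]: acc=10 h=5 v=2
  t=0 PE[1][0]: acc=0 h=0 v=0
  t=1 PE[0][0]: acc=50 h=8 v=5
  t=1 PE[1][0]: acc=12 h=6 v=2
  t=2 PE[0][0]: acc=65 h=3 v=5
  t=2 PE[1][0]: acc=47 h=7 v=5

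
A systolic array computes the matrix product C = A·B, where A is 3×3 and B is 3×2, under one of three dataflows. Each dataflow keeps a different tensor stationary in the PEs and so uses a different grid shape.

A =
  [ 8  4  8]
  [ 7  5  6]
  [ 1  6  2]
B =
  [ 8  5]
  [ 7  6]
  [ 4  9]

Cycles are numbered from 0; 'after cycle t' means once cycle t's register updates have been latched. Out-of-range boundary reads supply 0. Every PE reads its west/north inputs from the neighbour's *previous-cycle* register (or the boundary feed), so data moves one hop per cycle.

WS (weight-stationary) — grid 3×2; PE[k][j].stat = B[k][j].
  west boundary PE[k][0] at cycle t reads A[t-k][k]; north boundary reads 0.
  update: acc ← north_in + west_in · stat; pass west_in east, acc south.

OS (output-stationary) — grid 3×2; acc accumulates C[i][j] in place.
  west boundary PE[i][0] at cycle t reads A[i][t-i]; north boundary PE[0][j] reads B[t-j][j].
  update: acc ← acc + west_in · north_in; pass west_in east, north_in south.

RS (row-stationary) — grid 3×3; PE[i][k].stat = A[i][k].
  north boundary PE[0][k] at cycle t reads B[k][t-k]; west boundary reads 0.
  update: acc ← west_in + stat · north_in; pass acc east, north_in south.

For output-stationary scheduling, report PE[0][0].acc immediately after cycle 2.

PE[0][0].acc = 124

Tracing OS — 3×2 array, target PE[0][0]:
  @0  [0,0]  acc 64  |  →8  ↓8
  @1  [0,0]  acc 92  |  →4  ↓7
  @2  [0,0]  acc 124  |  →8  ↓4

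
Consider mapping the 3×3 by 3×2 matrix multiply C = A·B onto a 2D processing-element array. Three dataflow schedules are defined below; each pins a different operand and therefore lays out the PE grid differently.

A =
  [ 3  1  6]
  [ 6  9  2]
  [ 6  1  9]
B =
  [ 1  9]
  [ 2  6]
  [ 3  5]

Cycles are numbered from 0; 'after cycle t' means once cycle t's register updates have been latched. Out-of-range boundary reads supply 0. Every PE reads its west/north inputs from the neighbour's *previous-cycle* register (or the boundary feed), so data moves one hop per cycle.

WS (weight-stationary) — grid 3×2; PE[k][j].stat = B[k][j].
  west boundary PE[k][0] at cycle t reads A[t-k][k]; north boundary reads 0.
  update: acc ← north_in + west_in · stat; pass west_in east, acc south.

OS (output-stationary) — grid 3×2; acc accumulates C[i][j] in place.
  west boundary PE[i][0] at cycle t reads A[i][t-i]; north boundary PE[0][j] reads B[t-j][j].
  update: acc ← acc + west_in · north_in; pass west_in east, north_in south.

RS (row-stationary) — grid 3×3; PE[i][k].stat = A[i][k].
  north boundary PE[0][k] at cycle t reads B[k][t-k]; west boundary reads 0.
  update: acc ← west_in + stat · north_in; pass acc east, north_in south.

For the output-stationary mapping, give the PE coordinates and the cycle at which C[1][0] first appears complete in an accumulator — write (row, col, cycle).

OS — PE[1][0] is where C[1][0] collects:
  c0 r1c0: 0 / 0 / 0
  c1 r1c0: 6 / 6 / 1
  c2 r1c0: 24 / 9 / 2
  c3 r1c0: 30 / 2 / 3

(row, col, cycle) = (1, 0, 3)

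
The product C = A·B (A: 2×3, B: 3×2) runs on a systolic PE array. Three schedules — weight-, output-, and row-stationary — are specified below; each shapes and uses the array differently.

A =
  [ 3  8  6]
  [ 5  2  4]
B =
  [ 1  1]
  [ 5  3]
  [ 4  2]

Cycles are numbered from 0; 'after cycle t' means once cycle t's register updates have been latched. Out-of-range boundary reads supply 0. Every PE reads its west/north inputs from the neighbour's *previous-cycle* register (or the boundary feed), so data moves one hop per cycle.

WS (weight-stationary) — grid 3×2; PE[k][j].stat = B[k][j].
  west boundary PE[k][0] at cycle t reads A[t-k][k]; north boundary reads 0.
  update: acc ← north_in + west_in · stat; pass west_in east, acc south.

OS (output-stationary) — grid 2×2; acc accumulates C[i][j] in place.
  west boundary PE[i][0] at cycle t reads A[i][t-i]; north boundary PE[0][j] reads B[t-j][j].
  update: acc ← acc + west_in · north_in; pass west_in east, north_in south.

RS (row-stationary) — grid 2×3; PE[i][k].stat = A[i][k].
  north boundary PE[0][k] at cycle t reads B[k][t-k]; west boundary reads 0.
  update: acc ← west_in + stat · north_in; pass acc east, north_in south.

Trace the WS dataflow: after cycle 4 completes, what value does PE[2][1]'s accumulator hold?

PE[2][1].acc = 19

WS (3×2). Following PE[2][1] plus its west/north inputs:
  step 0 · PE1,1: acc=0; fwd→0 fwd↓0
  step 0 · PE2,0: acc=0; fwd→0 fwd↓0
  step 0 · PE2,1: acc=0; fwd→0 fwd↓0
  step 1 · PE1,1: acc=0; fwd→0 fwd↓0
  step 1 · PE2,0: acc=0; fwd→0 fwd↓0
  step 1 · PE2,1: acc=0; fwd→0 fwd↓0
  step 2 · PE1,1: acc=27; fwd→8 fwd↓27
  step 2 · PE2,0: acc=67; fwd→6 fwd↓67
  step 2 · PE2,1: acc=0; fwd→0 fwd↓0
  step 3 · PE1,1: acc=11; fwd→2 fwd↓11
  step 3 · PE2,0: acc=31; fwd→4 fwd↓31
  step 3 · PE2,1: acc=39; fwd→6 fwd↓39
  step 4 · PE1,1: acc=0; fwd→0 fwd↓0
  step 4 · PE2,0: acc=0; fwd→0 fwd↓0
  step 4 · PE2,1: acc=19; fwd→4 fwd↓19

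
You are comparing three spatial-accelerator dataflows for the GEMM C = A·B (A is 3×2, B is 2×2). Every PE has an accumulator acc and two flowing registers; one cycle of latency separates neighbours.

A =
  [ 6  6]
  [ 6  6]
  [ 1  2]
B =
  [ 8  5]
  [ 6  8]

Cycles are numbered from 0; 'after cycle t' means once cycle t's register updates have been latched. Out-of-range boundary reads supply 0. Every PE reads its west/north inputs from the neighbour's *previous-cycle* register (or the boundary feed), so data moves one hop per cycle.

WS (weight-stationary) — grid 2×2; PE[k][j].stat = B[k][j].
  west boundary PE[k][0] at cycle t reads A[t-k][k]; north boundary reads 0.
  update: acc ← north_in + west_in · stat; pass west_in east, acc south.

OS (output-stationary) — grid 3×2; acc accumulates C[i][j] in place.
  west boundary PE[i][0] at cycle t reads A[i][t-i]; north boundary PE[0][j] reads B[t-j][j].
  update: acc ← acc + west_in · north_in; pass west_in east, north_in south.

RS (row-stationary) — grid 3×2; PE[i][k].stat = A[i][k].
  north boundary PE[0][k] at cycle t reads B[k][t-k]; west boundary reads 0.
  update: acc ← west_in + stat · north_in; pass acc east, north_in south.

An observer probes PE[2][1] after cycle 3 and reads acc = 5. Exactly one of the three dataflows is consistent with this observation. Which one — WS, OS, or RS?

dataflow = OS

WS: PE[2][1] is outside its 2×2 grid.
— OS: 3×2; PE[2][1] trace:
  @0  [2,1]  acc 0  |  →0  ↓0
  @1  [2,1]  acc 0  |  →0  ↓0
  @2  [2,1]  acc 0  |  →0  ↓0
  @3  [2,1]  acc 5  |  →1  ↓5
— RS: 3×2; PE[2][1] trace:
  @0  [2,1]  acc 0  |  →0  ↓0
  @1  [2,1]  acc 0  |  →0  ↓0
  @2  [2,1]  acc 0  |  →0  ↓0
  @3  [2,1]  acc 20  |  →20  ↓6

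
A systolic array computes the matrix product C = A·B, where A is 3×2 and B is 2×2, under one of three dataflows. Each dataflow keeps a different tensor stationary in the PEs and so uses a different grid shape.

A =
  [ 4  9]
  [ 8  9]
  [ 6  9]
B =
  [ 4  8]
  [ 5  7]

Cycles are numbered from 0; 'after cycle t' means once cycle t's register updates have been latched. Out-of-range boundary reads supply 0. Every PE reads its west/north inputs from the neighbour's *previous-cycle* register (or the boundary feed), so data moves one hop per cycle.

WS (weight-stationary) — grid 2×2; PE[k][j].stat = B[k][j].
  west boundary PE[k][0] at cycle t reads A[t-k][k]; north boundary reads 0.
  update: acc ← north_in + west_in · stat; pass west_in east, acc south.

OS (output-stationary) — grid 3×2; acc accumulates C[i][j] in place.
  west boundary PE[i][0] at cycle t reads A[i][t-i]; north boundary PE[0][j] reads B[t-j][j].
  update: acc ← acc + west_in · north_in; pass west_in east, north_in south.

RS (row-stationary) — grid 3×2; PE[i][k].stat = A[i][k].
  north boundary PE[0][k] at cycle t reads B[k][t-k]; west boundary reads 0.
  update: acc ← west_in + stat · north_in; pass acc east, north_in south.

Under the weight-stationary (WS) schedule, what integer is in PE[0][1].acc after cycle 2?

WS on a 2×2 grid — tracing PE[0][1] and its feeders:
  c0 r0c0: 16 / 4 / 16
  c0 r0c1: 0 / 0 / 0
  c1 r0c0: 32 / 8 / 32
  c1 r0c1: 32 / 4 / 32
  c2 r0c0: 24 / 6 / 24
  c2 r0c1: 64 / 8 / 64

PE[0][1].acc = 64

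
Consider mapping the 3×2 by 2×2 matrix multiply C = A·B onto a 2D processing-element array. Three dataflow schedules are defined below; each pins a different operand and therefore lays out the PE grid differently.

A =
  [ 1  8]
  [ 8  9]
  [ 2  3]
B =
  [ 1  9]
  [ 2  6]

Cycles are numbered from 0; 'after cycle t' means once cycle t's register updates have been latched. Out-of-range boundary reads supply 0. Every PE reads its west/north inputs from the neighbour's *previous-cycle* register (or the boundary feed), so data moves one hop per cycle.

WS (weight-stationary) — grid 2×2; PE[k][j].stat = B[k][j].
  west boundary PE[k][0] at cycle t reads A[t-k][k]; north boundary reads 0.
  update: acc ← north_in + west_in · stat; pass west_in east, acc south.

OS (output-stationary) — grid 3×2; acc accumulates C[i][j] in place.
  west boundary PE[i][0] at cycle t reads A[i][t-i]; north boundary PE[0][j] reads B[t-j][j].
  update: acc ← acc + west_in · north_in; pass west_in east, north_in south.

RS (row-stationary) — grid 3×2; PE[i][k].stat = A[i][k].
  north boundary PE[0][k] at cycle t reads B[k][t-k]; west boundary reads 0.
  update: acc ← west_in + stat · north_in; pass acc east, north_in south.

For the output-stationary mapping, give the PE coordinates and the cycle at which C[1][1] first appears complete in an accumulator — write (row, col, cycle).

(row, col, cycle) = (1, 1, 3)

Under OS, C[1][1] lands at PE[1][1]:
  0: (1,1).acc=0  regs=<0,0>
  1: (1,1).acc=0  regs=<0,0>
  2: (1,1).acc=72  regs=<8,9>
  3: (1,1).acc=126  regs=<9,6>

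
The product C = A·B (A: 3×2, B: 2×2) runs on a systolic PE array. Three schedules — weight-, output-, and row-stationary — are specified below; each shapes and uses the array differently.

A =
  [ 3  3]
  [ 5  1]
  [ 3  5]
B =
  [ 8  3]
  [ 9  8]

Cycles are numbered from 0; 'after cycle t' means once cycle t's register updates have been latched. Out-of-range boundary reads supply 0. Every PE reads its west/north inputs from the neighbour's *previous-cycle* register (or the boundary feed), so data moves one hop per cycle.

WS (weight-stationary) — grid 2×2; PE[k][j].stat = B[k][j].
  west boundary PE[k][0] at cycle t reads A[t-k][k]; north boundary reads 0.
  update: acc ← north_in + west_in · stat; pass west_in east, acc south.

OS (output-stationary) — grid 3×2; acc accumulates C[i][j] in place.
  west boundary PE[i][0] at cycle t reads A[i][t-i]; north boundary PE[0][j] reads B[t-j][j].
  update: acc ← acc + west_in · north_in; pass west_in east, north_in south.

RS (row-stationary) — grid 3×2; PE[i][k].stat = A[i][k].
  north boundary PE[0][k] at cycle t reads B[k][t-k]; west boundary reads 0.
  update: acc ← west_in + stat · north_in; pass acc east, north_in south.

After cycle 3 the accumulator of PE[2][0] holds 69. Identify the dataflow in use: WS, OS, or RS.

— WS: 2×2 array has no PE[2][0].
OS [3×2] PE[2][0] across cycles:
  cycle 0: PE[2][0] → acc 0, east 0, south 0
  cycle 1: PE[2][0] → acc 0, east 0, south 0
  cycle 2: PE[2][0] → acc 24, east 3, south 8
  cycle 3: PE[2][0] → acc 69, east 5, south 9
RS [3×2] PE[2][0] across cycles:
  cycle 0: PE[2][0] → acc 0, east 0, south 0
  cycle 1: PE[2][0] → acc 0, east 0, south 0
  cycle 2: PE[2][0] → acc 24, east 24, south 8
  cycle 3: PE[2][0] → acc 9, east 9, south 3

dataflow = OS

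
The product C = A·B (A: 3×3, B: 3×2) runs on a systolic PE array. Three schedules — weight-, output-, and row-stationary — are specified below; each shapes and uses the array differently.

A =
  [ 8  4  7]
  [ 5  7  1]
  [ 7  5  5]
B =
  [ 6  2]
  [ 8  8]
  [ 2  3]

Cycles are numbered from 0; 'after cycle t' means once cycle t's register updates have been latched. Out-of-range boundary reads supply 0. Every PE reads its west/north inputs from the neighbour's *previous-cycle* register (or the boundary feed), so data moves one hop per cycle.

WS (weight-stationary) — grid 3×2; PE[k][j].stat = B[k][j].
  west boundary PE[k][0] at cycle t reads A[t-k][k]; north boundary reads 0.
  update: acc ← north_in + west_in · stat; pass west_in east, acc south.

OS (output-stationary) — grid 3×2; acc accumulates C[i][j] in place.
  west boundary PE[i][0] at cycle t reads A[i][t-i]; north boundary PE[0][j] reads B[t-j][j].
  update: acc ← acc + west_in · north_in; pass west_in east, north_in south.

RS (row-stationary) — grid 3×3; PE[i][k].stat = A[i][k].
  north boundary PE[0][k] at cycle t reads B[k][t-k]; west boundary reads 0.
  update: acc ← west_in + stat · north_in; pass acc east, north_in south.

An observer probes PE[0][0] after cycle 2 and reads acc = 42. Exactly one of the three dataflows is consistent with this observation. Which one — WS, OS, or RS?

WS [3×2] PE[0][0] across cycles:
  [0] (0,0) acc=48 (h:8 v:48)
  [1] (0,0) acc=30 (h:5 v:30)
  [2] (0,0) acc=42 (h:7 v:42)
OS [3×2] PE[0][0] across cycles:
  [0] (0,0) acc=48 (h:8 v:6)
  [1] (0,0) acc=80 (h:4 v:8)
  [2] (0,0) acc=94 (h:7 v:2)
RS [3×3] PE[0][0] across cycles:
  [0] (0,0) acc=48 (h:48 v:6)
  [1] (0,0) acc=16 (h:16 v:2)
  [2] (0,0) acc=0 (h:0 v:0)

dataflow = WS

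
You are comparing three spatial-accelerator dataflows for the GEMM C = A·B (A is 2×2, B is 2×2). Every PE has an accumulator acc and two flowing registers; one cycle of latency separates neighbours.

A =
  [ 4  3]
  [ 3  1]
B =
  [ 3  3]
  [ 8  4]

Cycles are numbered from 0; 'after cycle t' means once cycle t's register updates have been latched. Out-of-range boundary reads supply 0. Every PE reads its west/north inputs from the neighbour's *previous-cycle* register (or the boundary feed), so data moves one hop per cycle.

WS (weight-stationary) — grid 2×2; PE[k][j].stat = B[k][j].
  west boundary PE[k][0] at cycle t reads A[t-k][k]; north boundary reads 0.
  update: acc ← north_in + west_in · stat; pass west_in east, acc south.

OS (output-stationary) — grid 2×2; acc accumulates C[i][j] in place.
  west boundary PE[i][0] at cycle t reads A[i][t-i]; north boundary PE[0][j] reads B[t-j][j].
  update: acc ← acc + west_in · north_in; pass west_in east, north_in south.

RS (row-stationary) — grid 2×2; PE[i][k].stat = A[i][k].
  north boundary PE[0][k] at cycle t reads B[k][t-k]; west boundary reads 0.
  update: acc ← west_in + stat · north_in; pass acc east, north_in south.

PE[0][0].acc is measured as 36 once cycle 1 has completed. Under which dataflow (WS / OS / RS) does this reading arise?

WS [2×2] PE[0][0] across cycles:
  step 0 · PE0,0: acc=12; fwd→4 fwd↓12
  step 1 · PE0,0: acc=9; fwd→3 fwd↓9
OS [2×2] PE[0][0] across cycles:
  step 0 · PE0,0: acc=12; fwd→4 fwd↓3
  step 1 · PE0,0: acc=36; fwd→3 fwd↓8
RS [2×2] PE[0][0] across cycles:
  step 0 · PE0,0: acc=12; fwd→12 fwd↓3
  step 1 · PE0,0: acc=12; fwd→12 fwd↓3

dataflow = OS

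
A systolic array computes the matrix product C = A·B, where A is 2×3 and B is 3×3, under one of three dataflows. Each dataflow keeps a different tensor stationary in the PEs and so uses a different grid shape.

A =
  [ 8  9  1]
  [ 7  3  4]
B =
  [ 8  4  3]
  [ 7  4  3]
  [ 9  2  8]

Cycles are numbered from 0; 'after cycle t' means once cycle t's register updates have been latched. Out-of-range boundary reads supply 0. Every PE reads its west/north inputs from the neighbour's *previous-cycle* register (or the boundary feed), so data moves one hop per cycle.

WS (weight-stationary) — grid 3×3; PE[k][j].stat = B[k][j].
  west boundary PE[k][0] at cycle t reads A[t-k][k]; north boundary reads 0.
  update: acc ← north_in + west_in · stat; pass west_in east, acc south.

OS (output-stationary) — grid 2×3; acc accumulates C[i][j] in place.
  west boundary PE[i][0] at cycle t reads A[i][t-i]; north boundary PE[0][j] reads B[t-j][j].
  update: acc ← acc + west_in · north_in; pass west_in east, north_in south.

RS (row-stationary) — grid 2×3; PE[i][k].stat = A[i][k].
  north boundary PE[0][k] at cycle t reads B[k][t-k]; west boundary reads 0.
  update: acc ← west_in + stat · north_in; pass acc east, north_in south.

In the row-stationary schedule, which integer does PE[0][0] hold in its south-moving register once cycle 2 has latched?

register = 3

RS (2×3). Following PE[0][0] plus its west/north inputs:
  after 0 — PE[0][0] acc=64, pass-E 64, pass-S 8
  after 1 — PE[0][0] acc=32, pass-E 32, pass-S 4
  after 2 — PE[0][0] acc=24, pass-E 24, pass-S 3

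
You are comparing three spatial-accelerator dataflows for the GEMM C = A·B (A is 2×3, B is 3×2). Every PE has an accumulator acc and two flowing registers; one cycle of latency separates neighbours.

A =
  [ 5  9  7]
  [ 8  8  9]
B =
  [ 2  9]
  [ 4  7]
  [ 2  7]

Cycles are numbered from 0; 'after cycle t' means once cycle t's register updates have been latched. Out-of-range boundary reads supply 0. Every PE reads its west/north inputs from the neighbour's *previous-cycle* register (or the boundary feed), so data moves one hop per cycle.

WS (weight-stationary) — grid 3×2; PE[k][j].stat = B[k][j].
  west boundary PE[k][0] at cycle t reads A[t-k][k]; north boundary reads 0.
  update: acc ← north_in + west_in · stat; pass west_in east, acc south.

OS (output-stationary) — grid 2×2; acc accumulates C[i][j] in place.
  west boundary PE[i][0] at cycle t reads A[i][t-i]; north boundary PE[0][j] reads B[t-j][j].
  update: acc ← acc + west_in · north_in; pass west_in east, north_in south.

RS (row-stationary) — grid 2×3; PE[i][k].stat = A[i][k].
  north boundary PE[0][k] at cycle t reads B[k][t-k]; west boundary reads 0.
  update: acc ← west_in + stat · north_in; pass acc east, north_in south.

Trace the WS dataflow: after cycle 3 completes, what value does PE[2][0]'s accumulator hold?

PE[2][0].acc = 66

Tracing WS — 3×2 array, target PE[2][0]:
  c0 r1c0: 0 / 0 / 0
  c0 r2c0: 0 / 0 / 0
  c1 r1c0: 46 / 9 / 46
  c1 r2c0: 0 / 0 / 0
  c2 r1c0: 48 / 8 / 48
  c2 r2c0: 60 / 7 / 60
  c3 r1c0: 0 / 0 / 0
  c3 r2c0: 66 / 9 / 66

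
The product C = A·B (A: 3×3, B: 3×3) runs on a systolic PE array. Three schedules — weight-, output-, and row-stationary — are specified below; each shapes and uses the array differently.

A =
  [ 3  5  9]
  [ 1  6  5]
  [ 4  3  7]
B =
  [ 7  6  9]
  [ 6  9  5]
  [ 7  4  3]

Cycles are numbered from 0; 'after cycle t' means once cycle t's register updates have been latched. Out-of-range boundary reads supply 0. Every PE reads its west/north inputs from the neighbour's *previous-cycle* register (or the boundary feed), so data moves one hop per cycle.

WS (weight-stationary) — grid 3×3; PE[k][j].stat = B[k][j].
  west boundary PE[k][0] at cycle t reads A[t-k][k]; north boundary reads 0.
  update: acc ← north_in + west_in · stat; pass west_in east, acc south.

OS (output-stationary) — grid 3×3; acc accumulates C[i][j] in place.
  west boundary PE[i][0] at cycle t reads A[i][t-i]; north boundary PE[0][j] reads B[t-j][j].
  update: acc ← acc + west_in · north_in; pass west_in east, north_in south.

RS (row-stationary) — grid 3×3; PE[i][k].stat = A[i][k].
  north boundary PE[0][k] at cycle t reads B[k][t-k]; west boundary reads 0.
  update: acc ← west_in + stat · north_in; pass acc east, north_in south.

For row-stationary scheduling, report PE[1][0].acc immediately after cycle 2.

PE[1][0].acc = 6

RS (3×3). Following PE[1][0] plus its west/north inputs:
  after 0 — PE[0][0] acc=21, pass-E 21, pass-S 7
  after 0 — PE[1][0] acc=0, pass-E 0, pass-S 0
  after 1 — PE[0][0] acc=18, pass-E 18, pass-S 6
  after 1 — PE[1][0] acc=7, pass-E 7, pass-S 7
  after 2 — PE[0][0] acc=27, pass-E 27, pass-S 9
  after 2 — PE[1][0] acc=6, pass-E 6, pass-S 6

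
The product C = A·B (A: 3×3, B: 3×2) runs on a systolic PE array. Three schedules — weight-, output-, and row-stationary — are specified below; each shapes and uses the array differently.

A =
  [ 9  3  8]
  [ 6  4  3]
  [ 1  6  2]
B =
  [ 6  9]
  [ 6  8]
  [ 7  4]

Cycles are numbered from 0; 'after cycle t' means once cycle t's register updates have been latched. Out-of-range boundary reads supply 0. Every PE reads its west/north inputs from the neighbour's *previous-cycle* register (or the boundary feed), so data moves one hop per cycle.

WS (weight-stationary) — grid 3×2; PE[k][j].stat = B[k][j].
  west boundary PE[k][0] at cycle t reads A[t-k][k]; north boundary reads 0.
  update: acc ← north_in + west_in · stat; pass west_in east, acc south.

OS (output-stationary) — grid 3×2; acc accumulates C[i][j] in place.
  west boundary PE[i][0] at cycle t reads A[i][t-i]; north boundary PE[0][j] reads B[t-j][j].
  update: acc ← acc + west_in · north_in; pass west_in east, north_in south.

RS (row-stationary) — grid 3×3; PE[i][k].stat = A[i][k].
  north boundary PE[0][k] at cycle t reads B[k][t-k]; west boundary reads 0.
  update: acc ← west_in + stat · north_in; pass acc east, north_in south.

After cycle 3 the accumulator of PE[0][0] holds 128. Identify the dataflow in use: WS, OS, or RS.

dataflow = OS

WS (3×2 grid), PE[0][0]:
  c0 r0c0: 54 / 9 / 54
  c1 r0c0: 36 / 6 / 36
  c2 r0c0: 6 / 1 / 6
  c3 r0c0: 0 / 0 / 0
OS (3×2 grid), PE[0][0]:
  c0 r0c0: 54 / 9 / 6
  c1 r0c0: 72 / 3 / 6
  c2 r0c0: 128 / 8 / 7
  c3 r0c0: 128 / 0 / 0
RS (3×3 grid), PE[0][0]:
  c0 r0c0: 54 / 54 / 6
  c1 r0c0: 81 / 81 / 9
  c2 r0c0: 0 / 0 / 0
  c3 r0c0: 0 / 0 / 0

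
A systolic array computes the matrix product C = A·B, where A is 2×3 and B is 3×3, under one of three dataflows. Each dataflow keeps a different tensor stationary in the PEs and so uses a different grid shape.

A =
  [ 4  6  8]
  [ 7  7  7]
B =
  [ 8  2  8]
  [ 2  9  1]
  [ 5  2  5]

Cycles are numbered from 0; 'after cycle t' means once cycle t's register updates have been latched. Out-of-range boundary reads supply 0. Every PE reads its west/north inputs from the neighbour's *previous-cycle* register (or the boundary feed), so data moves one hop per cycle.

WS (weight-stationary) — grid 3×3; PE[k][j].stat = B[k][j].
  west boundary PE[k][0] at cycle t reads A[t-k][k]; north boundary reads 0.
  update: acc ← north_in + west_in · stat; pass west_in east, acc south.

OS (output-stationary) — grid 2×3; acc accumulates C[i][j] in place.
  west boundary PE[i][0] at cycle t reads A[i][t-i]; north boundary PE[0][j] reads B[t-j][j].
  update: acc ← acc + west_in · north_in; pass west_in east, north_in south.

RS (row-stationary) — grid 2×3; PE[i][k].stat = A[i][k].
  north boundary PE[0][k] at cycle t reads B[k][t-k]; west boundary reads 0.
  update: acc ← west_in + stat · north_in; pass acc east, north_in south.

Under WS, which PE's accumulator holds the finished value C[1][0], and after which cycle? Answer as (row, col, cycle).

(row, col, cycle) = (2, 0, 3)

WS: C[1][0] accumulates in PE[2][0]:
  0: (2,0).acc=0  regs=<0,0>
  1: (2,0).acc=0  regs=<0,0>
  2: (2,0).acc=84  regs=<8,84>
  3: (2,0).acc=105  regs=<7,105>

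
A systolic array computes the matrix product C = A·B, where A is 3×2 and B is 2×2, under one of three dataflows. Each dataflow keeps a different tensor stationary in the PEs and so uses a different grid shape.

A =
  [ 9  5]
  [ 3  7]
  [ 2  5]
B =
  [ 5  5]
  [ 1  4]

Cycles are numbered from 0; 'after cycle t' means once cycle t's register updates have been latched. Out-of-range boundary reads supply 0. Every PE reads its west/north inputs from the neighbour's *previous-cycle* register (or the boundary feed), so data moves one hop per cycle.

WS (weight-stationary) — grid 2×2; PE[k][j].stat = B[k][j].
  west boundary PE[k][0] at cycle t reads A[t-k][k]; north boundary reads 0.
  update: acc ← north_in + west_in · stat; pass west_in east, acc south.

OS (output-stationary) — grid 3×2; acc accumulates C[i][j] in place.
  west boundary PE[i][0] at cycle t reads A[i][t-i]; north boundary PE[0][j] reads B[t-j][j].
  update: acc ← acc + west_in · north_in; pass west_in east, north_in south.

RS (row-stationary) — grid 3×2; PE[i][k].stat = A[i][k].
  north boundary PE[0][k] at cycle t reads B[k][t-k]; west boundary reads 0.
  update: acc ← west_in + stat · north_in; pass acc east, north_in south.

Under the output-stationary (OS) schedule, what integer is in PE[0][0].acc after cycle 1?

OS (3×2). Following PE[0][0] plus its west/north inputs:
  [0] (0,0) acc=45 (h:9 v:5)
  [1] (0,0) acc=50 (h:5 v:1)

PE[0][0].acc = 50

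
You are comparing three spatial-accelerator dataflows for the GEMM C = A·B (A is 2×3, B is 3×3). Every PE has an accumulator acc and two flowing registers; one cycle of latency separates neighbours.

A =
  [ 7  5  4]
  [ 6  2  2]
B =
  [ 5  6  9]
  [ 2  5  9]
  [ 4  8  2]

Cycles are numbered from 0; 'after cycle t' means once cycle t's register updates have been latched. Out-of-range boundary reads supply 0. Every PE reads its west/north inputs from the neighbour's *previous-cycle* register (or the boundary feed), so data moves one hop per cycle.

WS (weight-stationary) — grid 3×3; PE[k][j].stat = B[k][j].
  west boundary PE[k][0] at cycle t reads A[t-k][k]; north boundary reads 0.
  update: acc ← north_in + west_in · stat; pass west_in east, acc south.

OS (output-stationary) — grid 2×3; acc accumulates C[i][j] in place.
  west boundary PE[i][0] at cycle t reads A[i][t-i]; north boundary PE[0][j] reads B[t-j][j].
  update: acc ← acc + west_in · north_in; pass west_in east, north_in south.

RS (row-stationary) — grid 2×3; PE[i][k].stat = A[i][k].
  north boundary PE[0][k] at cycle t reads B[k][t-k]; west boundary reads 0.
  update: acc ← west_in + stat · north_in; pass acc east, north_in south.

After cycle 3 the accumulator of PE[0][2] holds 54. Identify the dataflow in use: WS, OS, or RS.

dataflow = WS

WS (3×3 grid), PE[0][2]:
  after 0 — PE[0][2] acc=0, pass-E 0, pass-S 0
  after 1 — PE[0][2] acc=0, pass-E 0, pass-S 0
  after 2 — PE[0][2] acc=63, pass-E 7, pass-S 63
  after 3 — PE[0][2] acc=54, pass-E 6, pass-S 54
OS (2×3 grid), PE[0][2]:
  after 0 — PE[0][2] acc=0, pass-E 0, pass-S 0
  after 1 — PE[0][2] acc=0, pass-E 0, pass-S 0
  after 2 — PE[0][2] acc=63, pass-E 7, pass-S 9
  after 3 — PE[0][2] acc=108, pass-E 5, pass-S 9
RS (2×3 grid), PE[0][2]:
  after 0 — PE[0][2] acc=0, pass-E 0, pass-S 0
  after 1 — PE[0][2] acc=0, pass-E 0, pass-S 0
  after 2 — PE[0][2] acc=61, pass-E 61, pass-S 4
  after 3 — PE[0][2] acc=99, pass-E 99, pass-S 8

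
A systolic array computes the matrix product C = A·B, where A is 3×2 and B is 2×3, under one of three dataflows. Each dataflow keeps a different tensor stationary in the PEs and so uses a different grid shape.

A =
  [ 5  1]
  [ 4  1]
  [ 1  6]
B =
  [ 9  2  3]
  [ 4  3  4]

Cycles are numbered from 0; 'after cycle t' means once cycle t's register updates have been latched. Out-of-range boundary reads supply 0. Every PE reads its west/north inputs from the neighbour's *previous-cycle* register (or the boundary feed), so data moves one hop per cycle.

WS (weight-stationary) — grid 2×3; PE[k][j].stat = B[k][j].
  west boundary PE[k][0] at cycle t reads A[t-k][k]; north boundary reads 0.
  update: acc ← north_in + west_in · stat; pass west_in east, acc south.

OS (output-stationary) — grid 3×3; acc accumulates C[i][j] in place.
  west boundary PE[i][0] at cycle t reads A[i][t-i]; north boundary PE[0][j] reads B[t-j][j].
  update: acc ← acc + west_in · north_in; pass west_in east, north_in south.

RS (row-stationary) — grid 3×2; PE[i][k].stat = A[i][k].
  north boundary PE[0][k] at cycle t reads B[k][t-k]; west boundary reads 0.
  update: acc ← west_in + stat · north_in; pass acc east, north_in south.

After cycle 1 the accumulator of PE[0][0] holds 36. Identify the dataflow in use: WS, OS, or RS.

WS [2×3] PE[0][0] across cycles:
  @0  [0,0]  acc 45  |  →5  ↓45
  @1  [0,0]  acc 36  |  →4  ↓36
OS [3×3] PE[0][0] across cycles:
  @0  [0,0]  acc 45  |  →5  ↓9
  @1  [0,0]  acc 49  |  →1  ↓4
RS [3×2] PE[0][0] across cycles:
  @0  [0,0]  acc 45  |  →45  ↓9
  @1  [0,0]  acc 10  |  →10  ↓2

dataflow = WS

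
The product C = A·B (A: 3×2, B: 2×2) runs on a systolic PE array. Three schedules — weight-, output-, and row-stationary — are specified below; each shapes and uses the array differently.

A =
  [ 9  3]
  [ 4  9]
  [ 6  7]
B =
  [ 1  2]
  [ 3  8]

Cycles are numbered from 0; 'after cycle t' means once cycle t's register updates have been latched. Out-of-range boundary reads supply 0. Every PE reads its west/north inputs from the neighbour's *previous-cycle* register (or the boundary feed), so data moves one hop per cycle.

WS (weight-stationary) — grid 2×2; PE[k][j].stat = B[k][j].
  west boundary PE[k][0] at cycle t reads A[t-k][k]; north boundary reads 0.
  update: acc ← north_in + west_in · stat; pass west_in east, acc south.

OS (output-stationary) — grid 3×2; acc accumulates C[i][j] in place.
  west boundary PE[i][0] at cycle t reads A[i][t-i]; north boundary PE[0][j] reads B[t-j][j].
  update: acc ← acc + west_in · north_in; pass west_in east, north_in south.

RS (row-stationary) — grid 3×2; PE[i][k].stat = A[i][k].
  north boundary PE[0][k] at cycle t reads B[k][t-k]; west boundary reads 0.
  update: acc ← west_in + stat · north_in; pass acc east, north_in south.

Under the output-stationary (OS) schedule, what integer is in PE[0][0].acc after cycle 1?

OS (3×2). Following PE[0][0] plus its west/north inputs:
  [0] (0,0) acc=9 (h:9 v:1)
  [1] (0,0) acc=18 (h:3 v:3)

PE[0][0].acc = 18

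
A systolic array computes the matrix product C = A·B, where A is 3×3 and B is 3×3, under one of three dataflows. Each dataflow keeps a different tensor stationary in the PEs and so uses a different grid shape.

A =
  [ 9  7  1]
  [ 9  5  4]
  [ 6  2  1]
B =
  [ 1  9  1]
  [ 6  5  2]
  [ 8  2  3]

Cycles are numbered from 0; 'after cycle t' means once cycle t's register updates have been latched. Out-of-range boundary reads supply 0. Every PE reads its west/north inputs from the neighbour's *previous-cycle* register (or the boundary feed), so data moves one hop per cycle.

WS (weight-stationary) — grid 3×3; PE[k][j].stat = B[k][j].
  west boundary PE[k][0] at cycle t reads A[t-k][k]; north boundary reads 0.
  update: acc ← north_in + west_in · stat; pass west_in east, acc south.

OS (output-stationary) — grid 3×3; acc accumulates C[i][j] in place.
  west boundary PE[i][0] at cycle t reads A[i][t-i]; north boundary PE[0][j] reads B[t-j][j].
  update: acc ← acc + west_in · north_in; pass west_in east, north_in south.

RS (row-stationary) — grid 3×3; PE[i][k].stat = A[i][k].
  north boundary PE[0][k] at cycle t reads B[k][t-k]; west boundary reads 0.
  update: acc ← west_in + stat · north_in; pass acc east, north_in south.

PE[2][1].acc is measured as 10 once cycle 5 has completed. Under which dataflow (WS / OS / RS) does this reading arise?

dataflow = RS

WS (3×3 grid), PE[2][1]:
  0: (2,1).acc=0  regs=<0,0>
  1: (2,1).acc=0  regs=<0,0>
  2: (2,1).acc=0  regs=<0,0>
  3: (2,1).acc=118  regs=<1,118>
  4: (2,1).acc=114  regs=<4,114>
  5: (2,1).acc=66  regs=<1,66>
OS (3×3 grid), PE[2][1]:
  0: (2,1).acc=0  regs=<0,0>
  1: (2,1).acc=0  regs=<0,0>
  2: (2,1).acc=0  regs=<0,0>
  3: (2,1).acc=54  regs=<6,9>
  4: (2,1).acc=64  regs=<2,5>
  5: (2,1).acc=66  regs=<1,2>
RS (3×3 grid), PE[2][1]:
  0: (2,1).acc=0  regs=<0,0>
  1: (2,1).acc=0  regs=<0,0>
  2: (2,1).acc=0  regs=<0,0>
  3: (2,1).acc=18  regs=<18,6>
  4: (2,1).acc=64  regs=<64,5>
  5: (2,1).acc=10  regs=<10,2>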